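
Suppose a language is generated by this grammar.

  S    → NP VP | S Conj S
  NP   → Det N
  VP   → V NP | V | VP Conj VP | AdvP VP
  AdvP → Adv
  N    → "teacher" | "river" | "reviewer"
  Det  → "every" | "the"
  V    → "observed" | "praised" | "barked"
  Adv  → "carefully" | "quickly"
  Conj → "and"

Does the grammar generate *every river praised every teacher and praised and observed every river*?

Grammatical

[S [NP [Det every] [N river]] [VP [VP [V praised] [NP [Det every] [N teacher]]] [Conj and] [VP [VP [V praised]] [Conj and] [VP [V observed] [NP [Det every] [N river]]]]]]
Each bracket corresponds to one application of a listed rule, so the string is derivable from S.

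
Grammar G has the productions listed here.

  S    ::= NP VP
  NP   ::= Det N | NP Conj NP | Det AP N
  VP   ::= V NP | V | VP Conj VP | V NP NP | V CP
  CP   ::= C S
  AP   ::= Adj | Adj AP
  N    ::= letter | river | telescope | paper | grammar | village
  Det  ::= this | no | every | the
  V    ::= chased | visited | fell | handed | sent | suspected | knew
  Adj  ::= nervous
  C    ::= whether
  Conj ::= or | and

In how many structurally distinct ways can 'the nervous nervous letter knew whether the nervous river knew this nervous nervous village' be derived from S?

[S [NP [Det the] [AP [Adj nervous] [AP [Adj nervous]]] [N letter]] [VP [V knew] [CP [C whether] [S [NP [Det the] [AP [Adj nervous]] [N river]] [VP [V knew] [NP [Det this] [AP [Adj nervous] [AP [Adj nervous]]] [N village]]]]]]]
No rule offers an alternative attachment or grouping for any span, so this is the only derivation.

1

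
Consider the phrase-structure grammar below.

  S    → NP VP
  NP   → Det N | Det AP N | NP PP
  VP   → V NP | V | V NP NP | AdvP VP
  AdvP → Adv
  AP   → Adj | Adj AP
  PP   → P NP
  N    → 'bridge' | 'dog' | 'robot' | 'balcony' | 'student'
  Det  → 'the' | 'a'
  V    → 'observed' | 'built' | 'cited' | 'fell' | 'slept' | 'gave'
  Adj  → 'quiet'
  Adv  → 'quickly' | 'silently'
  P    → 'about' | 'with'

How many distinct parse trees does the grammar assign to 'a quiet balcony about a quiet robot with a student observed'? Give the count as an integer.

2

The two bracketings:
[S [NP [NP [Det a] [AP [Adj quiet]] [N balcony]] [PP [P about] [NP [NP [Det a] [AP [Adj quiet]] [N robot]] [PP [P with] [NP [Det a] [N student]]]]]] [VP [V observed]]]
[S [NP [NP [NP [Det a] [AP [Adj quiet]] [N balcony]] [PP [P about] [NP [Det a] [AP [Adj quiet]] [N robot]]]] [PP [P with] [NP [Det a] [N student]]]] [VP [V observed]]]
The trees differ in how a recursive rule is bracketed over the same span.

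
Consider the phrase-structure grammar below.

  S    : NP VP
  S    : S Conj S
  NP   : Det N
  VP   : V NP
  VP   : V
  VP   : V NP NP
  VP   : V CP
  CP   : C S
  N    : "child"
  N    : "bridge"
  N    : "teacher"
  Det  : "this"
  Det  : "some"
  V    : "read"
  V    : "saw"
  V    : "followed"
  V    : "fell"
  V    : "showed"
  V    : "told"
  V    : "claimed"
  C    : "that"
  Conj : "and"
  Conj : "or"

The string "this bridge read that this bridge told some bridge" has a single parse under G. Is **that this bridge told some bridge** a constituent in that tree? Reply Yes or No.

Yes

[S [NP [Det this] [N bridge]] [VP [V read] [CP [C that] [S [NP [Det this] [N bridge]] [VP [V told] [NP [Det some] [N bridge]]]]]]]
The words 'that this bridge told some bridge' are exhaustively dominated by a single CP node (built by CP → C S), so they form a constituent.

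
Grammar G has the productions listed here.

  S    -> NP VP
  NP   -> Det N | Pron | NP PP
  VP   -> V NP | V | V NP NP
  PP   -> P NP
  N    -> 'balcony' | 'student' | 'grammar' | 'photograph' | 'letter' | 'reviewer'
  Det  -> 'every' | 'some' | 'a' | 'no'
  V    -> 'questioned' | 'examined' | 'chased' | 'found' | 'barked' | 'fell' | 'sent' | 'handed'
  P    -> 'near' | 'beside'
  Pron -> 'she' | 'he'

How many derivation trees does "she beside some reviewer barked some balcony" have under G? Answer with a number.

[S [NP [NP [Pron she]] [PP [P beside] [NP [Det some] [N reviewer]]]] [VP [V barked] [NP [Det some] [N balcony]]]]
No rule offers an alternative attachment or grouping for any span, so this is the only derivation.

1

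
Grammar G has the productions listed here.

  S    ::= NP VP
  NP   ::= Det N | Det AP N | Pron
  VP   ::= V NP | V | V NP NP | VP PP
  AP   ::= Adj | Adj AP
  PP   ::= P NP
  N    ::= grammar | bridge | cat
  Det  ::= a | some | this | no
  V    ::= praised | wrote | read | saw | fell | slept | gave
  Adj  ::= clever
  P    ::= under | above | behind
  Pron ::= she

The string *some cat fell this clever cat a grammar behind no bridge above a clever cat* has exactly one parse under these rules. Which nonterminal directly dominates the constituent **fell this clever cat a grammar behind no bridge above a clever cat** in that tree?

S

S
  NP
    Det: some
    N: cat
  VP
    VP
      VP
        V: fell
        NP
          Det: this
          AP
            Adj: clever
          N: cat
        NP
          Det: a
          N: grammar
      PP
        P: behind
        NP
          Det: no
          N: bridge
    PP
      P: above
      NP
        Det: a
        AP
          Adj: clever
        N: cat
The span 'fell this clever cat a grammar behind no bridge above a clever cat' is the VP node built by VP → VP PP.
Its mother is the S built by S → NP VP.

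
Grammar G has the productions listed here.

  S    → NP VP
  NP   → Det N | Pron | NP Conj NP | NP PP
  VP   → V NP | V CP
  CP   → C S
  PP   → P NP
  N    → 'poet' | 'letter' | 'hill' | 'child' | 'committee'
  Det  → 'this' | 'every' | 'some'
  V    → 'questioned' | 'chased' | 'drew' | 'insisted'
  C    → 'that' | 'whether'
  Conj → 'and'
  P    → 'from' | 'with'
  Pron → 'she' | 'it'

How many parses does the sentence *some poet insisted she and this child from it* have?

2

The two bracketings:
[S [NP [Det some] [N poet]] [VP [V insisted] [NP [NP [Pron she]] [Conj and] [NP [NP [Det this] [N child]] [PP [P from] [NP [Pron it]]]]]]]
[S [NP [Det some] [N poet]] [VP [V insisted] [NP [NP [NP [Pron she]] [Conj and] [NP [Det this] [N child]]] [PP [P from] [NP [Pron it]]]]]]
The trees differ in how a recursive rule is bracketed over the same span.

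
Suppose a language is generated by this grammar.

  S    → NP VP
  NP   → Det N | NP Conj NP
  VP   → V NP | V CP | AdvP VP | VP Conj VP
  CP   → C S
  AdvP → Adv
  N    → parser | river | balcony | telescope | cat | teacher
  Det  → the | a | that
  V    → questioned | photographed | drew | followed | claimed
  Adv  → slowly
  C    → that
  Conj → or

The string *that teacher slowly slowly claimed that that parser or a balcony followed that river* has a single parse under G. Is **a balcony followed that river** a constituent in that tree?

[S [NP [Det that] [N teacher]] [VP [AdvP [Adv slowly]] [VP [AdvP [Adv slowly]] [VP [V claimed] [CP [C that] [S [NP [NP [Det that] [N parser]] [Conj or] [NP [Det a] [N balcony]]] [VP [V followed] [NP [Det that] [N river]]]]]]]]]
The smallest constituent containing 'a balcony followed that river' is the S spanning 'that parser or a balcony followed that river'; no single node in the tree dominates exactly the given words.

No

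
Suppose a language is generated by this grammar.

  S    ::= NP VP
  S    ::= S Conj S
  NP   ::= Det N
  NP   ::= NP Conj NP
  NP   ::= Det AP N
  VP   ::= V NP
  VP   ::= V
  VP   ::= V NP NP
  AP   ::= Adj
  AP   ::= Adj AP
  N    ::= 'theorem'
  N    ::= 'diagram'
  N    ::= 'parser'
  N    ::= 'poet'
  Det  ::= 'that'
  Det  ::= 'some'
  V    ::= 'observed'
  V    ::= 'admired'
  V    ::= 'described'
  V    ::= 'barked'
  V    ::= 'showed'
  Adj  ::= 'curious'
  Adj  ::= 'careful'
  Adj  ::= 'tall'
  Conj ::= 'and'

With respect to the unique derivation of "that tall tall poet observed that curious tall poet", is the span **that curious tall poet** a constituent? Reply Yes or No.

[S [NP [Det that] [AP [Adj tall] [AP [Adj tall]]] [N poet]] [VP [V observed] [NP [Det that] [AP [Adj curious] [AP [Adj tall]]] [N poet]]]]
The words 'that curious tall poet' are exhaustively dominated by a single NP node (built by NP → Det AP N), so they form a constituent.

Yes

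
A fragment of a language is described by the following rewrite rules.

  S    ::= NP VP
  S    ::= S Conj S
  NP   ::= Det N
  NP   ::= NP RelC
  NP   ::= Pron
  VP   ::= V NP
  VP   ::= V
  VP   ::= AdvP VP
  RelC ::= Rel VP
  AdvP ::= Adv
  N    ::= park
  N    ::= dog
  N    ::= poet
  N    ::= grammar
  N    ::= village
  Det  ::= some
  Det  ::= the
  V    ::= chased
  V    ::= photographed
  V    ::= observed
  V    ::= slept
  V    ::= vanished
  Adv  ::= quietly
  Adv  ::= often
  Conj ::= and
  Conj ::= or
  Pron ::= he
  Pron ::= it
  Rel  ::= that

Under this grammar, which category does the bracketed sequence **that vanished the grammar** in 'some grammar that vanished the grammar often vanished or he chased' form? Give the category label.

[S [S [NP [NP [Det some] [N grammar]] [RelC [Rel that] [VP [V vanished] [NP [Det the] [N grammar]]]]] [VP [AdvP [Adv often]] [VP [V vanished]]]] [Conj or] [S [NP [Pron he]] [VP [V chased]]]]
The span 'that vanished the grammar' is the RelC node built by RelC → Rel VP.

RelC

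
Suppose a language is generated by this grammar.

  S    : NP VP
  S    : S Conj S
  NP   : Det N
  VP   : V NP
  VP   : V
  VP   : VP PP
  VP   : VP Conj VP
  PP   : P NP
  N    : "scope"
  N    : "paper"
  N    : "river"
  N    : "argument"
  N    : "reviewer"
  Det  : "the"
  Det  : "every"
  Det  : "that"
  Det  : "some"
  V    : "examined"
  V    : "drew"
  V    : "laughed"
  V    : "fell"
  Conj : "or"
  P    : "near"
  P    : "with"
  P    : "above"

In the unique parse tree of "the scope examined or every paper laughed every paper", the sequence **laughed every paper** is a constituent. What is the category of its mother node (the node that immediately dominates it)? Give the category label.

S

[S [S [NP [Det the] [N scope]] [VP [V examined]]] [Conj or] [S [NP [Det every] [N paper]] [VP [V laughed] [NP [Det every] [N paper]]]]]
The span 'laughed every paper' is the VP node built by VP → V NP.
Its mother is the S built by S → NP VP.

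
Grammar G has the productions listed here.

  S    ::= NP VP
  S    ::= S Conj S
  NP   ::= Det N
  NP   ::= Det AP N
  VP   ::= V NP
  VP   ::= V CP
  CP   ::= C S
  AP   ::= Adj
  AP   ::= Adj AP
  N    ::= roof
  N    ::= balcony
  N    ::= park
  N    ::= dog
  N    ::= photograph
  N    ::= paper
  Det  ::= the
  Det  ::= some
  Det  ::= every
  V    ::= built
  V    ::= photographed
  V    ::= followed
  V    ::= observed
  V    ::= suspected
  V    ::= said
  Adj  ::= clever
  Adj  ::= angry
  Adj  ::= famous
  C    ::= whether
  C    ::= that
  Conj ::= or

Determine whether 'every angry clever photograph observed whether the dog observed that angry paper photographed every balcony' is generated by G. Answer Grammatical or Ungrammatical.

A C word can never sit immediately before an Adj word in any string this grammar generates, so the substring 'that angry' rules out a derivation.

Ungrammatical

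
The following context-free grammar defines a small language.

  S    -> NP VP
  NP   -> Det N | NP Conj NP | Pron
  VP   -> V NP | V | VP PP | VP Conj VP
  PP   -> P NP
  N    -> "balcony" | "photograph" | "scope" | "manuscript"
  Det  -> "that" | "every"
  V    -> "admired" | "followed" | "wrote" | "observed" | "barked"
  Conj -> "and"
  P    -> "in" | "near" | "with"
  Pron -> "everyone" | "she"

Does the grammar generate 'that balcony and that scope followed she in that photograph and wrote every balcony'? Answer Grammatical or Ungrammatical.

S
  NP
    NP
      Det: that
      N: balcony
    Conj: and
    NP
      Det: that
      N: scope
  VP
    VP
      VP
        V: followed
        NP
          Pron: she
      PP
        P: in
        NP
          Det: that
          N: photograph
    Conj: and
    VP
      V: wrote
      NP
        Det: every
        N: balcony
The bracketing above is licensed at every node by one of the given productions, with S at the root.

Grammatical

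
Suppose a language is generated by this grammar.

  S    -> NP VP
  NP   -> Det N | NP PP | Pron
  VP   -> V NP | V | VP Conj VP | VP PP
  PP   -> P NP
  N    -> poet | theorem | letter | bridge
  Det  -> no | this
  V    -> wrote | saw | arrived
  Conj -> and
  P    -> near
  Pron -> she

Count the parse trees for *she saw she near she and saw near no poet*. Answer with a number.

4

Two of the 4 distinct bracketings:
[S [NP [Pron she]] [VP [VP [V saw] [NP [NP [Pron she]] [PP [P near] [NP [Pron she]]]]] [Conj and] [VP [VP [V saw]] [PP [P near] [NP [Det no] [N poet]]]]]]
[S [NP [Pron she]] [VP [VP [VP [V saw] [NP [Pron she]]] [PP [P near] [NP [Pron she]]]] [Conj and] [VP [VP [V saw]] [PP [P near] [NP [Det no] [N poet]]]]]]
The difference turns on whether NP → NP PP is used at the relevant span, versus an alternative expansion of NP.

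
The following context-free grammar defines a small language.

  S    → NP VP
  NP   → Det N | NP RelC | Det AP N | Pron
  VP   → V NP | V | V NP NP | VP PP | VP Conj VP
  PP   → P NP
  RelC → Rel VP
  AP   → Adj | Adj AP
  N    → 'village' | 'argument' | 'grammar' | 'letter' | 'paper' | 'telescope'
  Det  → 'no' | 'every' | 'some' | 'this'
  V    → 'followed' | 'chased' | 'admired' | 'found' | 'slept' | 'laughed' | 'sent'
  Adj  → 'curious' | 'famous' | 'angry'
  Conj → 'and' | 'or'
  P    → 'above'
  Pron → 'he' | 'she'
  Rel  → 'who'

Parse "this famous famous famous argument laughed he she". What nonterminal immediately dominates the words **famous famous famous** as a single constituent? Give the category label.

AP

S
  NP
    Det: this
    AP
      Adj: famous
      AP
        Adj: famous
        AP
          Adj: famous
    N: argument
  VP
    V: laughed
    NP
      Pron: he
    NP
      Pron: she
The span 'famous famous famous' is the AP node built by AP → Adj AP.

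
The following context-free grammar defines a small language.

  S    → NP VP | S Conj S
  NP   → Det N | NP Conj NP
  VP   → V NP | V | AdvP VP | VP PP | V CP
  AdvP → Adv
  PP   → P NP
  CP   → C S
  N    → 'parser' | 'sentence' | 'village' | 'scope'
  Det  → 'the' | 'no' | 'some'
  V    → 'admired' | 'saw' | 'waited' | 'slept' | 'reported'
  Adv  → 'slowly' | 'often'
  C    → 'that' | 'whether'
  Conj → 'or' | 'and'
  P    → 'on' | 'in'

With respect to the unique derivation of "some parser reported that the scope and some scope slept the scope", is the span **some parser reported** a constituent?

No

[S [NP [Det some] [N parser]] [VP [V reported] [CP [C that] [S [NP [NP [Det the] [N scope]] [Conj and] [NP [Det some] [N scope]]] [VP [V slept] [NP [Det the] [N scope]]]]]]]
The smallest constituent containing 'some parser reported' is the S spanning 'some parser reported that the scope and some scope slept the scope'; no single node in the tree dominates exactly the given words.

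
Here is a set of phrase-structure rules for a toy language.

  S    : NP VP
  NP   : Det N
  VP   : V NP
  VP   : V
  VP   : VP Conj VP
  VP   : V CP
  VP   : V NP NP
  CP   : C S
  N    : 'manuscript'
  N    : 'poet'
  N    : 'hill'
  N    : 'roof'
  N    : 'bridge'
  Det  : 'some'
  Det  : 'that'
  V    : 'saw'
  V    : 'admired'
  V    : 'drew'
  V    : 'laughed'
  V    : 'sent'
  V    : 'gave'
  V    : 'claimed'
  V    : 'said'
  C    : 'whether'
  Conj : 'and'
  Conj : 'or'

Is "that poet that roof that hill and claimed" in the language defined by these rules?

Ungrammatical

For S → NP VP, the only prefix that parses as NP is 'that poet', but the remainder 'that roof that hill and claimed' is not a VP under these rules.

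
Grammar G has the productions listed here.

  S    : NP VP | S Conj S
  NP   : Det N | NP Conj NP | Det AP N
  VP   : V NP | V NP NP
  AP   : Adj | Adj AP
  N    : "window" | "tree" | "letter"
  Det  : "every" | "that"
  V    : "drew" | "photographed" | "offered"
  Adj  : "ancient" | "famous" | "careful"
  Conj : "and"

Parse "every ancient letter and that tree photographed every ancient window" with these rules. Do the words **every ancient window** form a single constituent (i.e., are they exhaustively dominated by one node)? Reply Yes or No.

Yes

[S [NP [NP [Det every] [AP [Adj ancient]] [N letter]] [Conj and] [NP [Det that] [N tree]]] [VP [V photographed] [NP [Det every] [AP [Adj ancient]] [N window]]]]
The words 'every ancient window' are exhaustively dominated by a single NP node (built by NP → Det AP N), so they form a constituent.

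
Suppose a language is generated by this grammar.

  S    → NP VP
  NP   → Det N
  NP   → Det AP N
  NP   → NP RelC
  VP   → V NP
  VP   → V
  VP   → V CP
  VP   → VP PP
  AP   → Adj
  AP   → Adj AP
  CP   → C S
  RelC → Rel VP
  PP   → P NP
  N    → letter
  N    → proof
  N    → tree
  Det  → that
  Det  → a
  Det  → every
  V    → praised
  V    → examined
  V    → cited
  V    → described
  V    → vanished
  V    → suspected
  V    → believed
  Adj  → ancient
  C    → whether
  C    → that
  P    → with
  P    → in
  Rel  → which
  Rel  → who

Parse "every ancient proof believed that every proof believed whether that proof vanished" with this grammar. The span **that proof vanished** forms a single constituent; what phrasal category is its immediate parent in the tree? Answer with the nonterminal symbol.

S
  NP
    Det: every
    AP
      Adj: ancient
    N: proof
  VP
    V: believed
    CP
      C: that
      S
        NP
          Det: every
          N: proof
        VP
          V: believed
          CP
            C: whether
            S
              NP
                Det: that
                N: proof
              VP
                V: vanished
The span 'that proof vanished' is the S node built by S → NP VP.
Its mother is the CP built by CP → C S.

CP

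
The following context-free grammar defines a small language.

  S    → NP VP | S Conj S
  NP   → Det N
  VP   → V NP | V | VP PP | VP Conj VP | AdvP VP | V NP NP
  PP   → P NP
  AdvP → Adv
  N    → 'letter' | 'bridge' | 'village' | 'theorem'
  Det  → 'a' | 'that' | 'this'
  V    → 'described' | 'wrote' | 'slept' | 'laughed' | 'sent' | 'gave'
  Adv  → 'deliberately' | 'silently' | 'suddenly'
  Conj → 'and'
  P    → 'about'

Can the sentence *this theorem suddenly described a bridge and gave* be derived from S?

[S [NP [Det this] [N theorem]] [VP [VP [AdvP [Adv suddenly]] [VP [V described] [NP [Det a] [N bridge]]]] [Conj and] [VP [V gave]]]]
Every word is introduced by a lexical rule and the phrasal rules combine the resulting categories into a single S.

Grammatical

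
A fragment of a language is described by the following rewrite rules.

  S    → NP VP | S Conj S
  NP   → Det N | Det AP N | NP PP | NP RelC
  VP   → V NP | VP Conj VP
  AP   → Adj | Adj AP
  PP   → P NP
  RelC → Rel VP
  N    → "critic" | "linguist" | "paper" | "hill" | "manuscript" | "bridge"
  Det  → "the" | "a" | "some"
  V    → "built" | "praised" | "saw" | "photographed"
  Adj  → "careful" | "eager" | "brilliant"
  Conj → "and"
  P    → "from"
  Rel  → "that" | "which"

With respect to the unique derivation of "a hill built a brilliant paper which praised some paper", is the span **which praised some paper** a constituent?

[S [NP [Det a] [N hill]] [VP [V built] [NP [NP [Det a] [AP [Adj brilliant]] [N paper]] [RelC [Rel which] [VP [V praised] [NP [Det some] [N paper]]]]]]]
The words 'which praised some paper' are exhaustively dominated by a single RelC node (built by RelC → Rel VP), so they form a constituent.

Yes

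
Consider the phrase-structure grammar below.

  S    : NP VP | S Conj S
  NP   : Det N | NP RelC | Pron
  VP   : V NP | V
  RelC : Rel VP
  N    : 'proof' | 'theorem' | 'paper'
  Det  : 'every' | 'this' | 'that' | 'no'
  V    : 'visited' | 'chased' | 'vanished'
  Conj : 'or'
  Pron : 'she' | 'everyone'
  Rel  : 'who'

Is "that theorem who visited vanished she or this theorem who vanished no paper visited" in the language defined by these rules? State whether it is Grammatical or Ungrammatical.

S
  S
    NP
      NP
        Det: that
        N: theorem
      RelC
        Rel: who
        VP
          V: visited
    VP
      V: vanished
      NP
        Pron: she
  Conj: or
  S
    NP
      NP
        Det: this
        N: theorem
      RelC
        Rel: who
        VP
          V: vanished
          NP
            Det: no
            N: paper
    VP
      V: visited
Each bracket corresponds to one application of a listed rule, so the string is derivable from S.

Grammatical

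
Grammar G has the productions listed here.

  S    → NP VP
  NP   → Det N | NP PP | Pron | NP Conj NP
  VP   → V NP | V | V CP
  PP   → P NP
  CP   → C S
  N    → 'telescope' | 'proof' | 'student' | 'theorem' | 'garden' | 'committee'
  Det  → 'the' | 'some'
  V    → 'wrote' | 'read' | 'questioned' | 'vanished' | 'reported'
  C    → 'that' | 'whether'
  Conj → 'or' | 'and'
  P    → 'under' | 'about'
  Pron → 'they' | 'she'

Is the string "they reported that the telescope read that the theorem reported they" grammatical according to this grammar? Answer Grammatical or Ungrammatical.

[S [NP [Pron they]] [VP [V reported] [CP [C that] [S [NP [Det the] [N telescope]] [VP [V read] [CP [C that] [S [NP [Det the] [N theorem]] [VP [V reported] [NP [Pron they]]]]]]]]]]
The bracketing above is licensed at every node by one of the given productions, with S at the root.

Grammatical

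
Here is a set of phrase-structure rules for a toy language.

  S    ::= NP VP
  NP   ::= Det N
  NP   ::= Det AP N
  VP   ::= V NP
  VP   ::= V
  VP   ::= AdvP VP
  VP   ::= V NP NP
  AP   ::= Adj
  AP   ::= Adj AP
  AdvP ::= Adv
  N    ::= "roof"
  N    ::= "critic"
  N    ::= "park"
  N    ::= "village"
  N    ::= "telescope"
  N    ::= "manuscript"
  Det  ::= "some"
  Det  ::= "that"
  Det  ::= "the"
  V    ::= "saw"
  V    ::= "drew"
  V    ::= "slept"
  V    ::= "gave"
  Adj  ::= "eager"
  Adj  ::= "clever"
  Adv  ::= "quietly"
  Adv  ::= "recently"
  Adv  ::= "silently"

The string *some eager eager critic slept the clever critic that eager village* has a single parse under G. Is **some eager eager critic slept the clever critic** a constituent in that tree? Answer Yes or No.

No

[S [NP [Det some] [AP [Adj eager] [AP [Adj eager]]] [N critic]] [VP [V slept] [NP [Det the] [AP [Adj clever]] [N critic]] [NP [Det that] [AP [Adj eager]] [N village]]]]
The smallest constituent containing 'some eager eager critic slept the clever critic' is the S spanning 'some eager eager critic slept the clever critic that eager village'; no single node in the tree dominates exactly the given words.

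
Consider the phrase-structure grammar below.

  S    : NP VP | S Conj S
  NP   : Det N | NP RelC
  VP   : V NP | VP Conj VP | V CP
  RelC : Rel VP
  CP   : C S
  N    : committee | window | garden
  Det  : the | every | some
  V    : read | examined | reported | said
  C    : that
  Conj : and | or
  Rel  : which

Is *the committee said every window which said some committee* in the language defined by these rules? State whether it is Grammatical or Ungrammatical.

Grammatical

S
  NP
    Det: the
    N: committee
  VP
    V: said
    NP
      NP
        Det: every
        N: window
      RelC
        Rel: which
        VP
          V: said
          NP
            Det: some
            N: committee
Every word is introduced by a lexical rule and the phrasal rules combine the resulting categories into a single S.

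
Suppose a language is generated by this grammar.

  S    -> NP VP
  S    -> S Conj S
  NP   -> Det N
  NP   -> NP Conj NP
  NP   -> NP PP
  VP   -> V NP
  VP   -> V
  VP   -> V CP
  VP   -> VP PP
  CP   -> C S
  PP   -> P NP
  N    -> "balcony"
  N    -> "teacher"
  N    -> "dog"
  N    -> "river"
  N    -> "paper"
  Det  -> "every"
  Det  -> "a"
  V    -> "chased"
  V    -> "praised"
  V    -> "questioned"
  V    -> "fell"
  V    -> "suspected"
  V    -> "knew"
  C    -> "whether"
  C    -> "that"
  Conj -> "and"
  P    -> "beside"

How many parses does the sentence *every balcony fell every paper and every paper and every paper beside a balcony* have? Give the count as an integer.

Two of the 7 distinct bracketings:
[S [NP [Det every] [N balcony]] [VP [V fell] [NP [NP [Det every] [N paper]] [Conj and] [NP [NP [Det every] [N paper]] [Conj and] [NP [NP [Det every] [N paper]] [PP [P beside] [NP [Det a] [N balcony]]]]]]]]
[S [NP [Det every] [N balcony]] [VP [V fell] [NP [NP [Det every] [N paper]] [Conj and] [NP [NP [NP [Det every] [N paper]] [Conj and] [NP [Det every] [N paper]]] [PP [P beside] [NP [Det a] [N balcony]]]]]]]
The trees differ in how a recursive rule is bracketed over the same span.

7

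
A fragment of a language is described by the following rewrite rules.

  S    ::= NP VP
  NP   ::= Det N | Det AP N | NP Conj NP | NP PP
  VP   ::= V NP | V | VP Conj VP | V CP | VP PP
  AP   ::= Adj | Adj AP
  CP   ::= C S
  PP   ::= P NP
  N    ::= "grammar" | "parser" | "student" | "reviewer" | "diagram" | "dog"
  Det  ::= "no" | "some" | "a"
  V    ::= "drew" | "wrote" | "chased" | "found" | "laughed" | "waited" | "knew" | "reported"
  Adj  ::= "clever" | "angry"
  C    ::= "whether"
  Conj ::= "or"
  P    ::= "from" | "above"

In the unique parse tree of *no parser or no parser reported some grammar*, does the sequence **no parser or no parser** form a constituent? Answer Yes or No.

Yes

[S [NP [NP [Det no] [N parser]] [Conj or] [NP [Det no] [N parser]]] [VP [V reported] [NP [Det some] [N grammar]]]]
The words 'no parser or no parser' are exhaustively dominated by a single NP node (built by NP → NP Conj NP), so they form a constituent.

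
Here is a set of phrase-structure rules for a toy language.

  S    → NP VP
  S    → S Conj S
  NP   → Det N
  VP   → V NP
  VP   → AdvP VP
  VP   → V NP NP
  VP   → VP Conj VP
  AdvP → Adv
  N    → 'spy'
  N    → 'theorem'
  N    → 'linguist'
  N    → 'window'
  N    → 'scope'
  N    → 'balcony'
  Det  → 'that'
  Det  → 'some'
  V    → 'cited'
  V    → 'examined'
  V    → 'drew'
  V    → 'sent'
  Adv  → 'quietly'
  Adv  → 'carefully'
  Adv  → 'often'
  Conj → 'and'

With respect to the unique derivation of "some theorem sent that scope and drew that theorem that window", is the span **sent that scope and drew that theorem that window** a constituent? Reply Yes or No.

[S [NP [Det some] [N theorem]] [VP [VP [V sent] [NP [Det that] [N scope]]] [Conj and] [VP [V drew] [NP [Det that] [N theorem]] [NP [Det that] [N window]]]]]
The words 'sent that scope and drew that theorem that window' are exhaustively dominated by a single VP node (built by VP → VP Conj VP), so they form a constituent.

Yes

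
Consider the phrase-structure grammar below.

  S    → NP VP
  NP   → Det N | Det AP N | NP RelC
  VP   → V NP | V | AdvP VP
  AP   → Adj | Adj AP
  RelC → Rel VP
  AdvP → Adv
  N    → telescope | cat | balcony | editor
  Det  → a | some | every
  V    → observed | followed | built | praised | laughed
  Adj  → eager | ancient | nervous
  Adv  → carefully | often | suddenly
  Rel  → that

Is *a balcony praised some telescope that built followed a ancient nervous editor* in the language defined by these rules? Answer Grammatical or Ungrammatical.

For S → NP VP, the only prefix that parses as NP is 'a balcony', but the remainder 'praised some telescope that built followed a ancient nervous editor' is not a VP under these rules.

Ungrammatical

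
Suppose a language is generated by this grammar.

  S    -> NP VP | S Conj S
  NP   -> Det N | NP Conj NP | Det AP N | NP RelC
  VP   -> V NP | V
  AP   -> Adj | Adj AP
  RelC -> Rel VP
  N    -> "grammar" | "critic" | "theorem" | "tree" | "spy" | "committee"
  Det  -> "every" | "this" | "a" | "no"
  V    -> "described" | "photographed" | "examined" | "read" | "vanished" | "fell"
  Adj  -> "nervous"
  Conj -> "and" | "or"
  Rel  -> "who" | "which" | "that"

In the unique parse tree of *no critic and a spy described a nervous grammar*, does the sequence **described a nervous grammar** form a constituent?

[S [NP [NP [Det no] [N critic]] [Conj and] [NP [Det a] [N spy]]] [VP [V described] [NP [Det a] [AP [Adj nervous]] [N grammar]]]]
The words 'described a nervous grammar' are exhaustively dominated by a single VP node (built by VP → V NP), so they form a constituent.

Yes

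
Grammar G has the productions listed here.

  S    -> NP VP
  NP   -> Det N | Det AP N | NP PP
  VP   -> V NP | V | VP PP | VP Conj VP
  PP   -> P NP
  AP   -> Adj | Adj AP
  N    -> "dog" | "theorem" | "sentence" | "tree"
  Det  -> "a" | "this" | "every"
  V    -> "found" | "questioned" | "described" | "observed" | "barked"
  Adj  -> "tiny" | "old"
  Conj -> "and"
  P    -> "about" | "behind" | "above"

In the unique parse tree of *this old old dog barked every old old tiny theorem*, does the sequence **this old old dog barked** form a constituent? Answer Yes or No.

No

[S [NP [Det this] [AP [Adj old] [AP [Adj old]]] [N dog]] [VP [V barked] [NP [Det every] [AP [Adj old] [AP [Adj old] [AP [Adj tiny]]]] [N theorem]]]]
The smallest constituent containing 'this old old dog barked' is the S spanning 'this old old dog barked every old old tiny theorem'; no single node in the tree dominates exactly the given words.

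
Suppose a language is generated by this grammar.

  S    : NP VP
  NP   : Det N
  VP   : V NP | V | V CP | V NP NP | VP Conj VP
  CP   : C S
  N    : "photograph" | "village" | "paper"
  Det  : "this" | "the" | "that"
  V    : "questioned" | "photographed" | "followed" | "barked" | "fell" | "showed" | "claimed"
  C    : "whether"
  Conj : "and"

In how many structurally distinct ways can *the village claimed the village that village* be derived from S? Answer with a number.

[S [NP [Det the] [N village]] [VP [V claimed] [NP [Det the] [N village]] [NP [Det that] [N village]]]]
No rule offers an alternative attachment or grouping for any span, so this is the only derivation.

1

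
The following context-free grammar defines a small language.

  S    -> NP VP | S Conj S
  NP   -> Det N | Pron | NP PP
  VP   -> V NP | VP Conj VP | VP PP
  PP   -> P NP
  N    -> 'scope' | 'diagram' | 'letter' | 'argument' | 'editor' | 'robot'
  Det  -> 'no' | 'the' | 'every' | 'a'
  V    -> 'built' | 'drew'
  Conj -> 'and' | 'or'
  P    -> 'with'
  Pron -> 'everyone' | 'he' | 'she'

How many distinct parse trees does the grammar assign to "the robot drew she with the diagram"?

2

The two bracketings:
[S [NP [Det the] [N robot]] [VP [V drew] [NP [NP [Pron she]] [PP [P with] [NP [Det the] [N diagram]]]]]]
[S [NP [Det the] [N robot]] [VP [VP [V drew] [NP [Pron she]]] [PP [P with] [NP [Det the] [N diagram]]]]]
The difference turns on whether NP → NP PP is used at the relevant span, versus an alternative expansion of NP.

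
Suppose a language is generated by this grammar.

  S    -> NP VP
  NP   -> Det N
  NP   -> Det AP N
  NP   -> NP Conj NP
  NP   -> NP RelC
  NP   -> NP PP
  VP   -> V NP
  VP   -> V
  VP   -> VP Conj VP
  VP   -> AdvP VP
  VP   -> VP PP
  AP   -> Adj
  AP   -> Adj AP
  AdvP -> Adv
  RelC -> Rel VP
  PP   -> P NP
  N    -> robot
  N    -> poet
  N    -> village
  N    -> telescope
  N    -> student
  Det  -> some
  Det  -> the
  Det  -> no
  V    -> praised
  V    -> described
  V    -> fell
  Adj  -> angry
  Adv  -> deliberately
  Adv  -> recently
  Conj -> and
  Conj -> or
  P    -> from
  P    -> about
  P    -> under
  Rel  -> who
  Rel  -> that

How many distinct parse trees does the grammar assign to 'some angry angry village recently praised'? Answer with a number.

[S [NP [Det some] [AP [Adj angry] [AP [Adj angry]]] [N village]] [VP [AdvP [Adv recently]] [VP [V praised]]]]
No rule offers an alternative attachment or grouping for any span, so this is the only derivation.

1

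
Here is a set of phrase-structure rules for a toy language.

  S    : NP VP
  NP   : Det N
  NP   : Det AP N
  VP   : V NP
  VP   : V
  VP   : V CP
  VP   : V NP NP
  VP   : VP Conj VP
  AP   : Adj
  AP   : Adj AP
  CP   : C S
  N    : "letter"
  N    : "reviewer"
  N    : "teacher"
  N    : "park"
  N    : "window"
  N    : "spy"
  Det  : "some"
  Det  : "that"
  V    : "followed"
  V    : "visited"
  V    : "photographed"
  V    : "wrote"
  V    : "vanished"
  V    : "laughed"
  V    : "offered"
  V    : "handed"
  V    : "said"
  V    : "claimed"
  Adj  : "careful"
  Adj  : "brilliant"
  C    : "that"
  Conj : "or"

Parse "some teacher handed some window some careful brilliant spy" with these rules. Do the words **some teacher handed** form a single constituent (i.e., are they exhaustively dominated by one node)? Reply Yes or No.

[S [NP [Det some] [N teacher]] [VP [V handed] [NP [Det some] [N window]] [NP [Det some] [AP [Adj careful] [AP [Adj brilliant]]] [N spy]]]]
The smallest constituent containing 'some teacher handed' is the S spanning 'some teacher handed some window some careful brilliant spy'; no single node in the tree dominates exactly the given words.

No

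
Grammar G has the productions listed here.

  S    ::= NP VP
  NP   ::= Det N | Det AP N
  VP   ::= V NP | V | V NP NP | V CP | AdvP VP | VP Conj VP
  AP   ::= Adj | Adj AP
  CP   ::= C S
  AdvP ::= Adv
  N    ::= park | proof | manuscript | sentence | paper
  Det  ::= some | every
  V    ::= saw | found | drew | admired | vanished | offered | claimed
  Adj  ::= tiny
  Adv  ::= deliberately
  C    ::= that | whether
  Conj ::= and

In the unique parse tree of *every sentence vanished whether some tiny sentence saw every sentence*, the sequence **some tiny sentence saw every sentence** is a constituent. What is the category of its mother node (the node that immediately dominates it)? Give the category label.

CP

[S [NP [Det every] [N sentence]] [VP [V vanished] [CP [C whether] [S [NP [Det some] [AP [Adj tiny]] [N sentence]] [VP [V saw] [NP [Det every] [N sentence]]]]]]]
The span 'some tiny sentence saw every sentence' is the S node built by S → NP VP.
Its mother is the CP built by CP → C S.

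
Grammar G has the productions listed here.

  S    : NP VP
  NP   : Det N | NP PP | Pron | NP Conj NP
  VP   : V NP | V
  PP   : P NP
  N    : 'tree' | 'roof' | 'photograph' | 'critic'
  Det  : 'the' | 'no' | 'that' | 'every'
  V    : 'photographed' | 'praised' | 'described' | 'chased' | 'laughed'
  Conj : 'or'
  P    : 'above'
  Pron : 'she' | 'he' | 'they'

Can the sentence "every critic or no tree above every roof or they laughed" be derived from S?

S
  NP
    NP
      NP
        Det: every
        N: critic
      Conj: or
      NP
        Det: no
        N: tree
    PP
      P: above
      NP
        NP
          Det: every
          N: roof
        Conj: or
        NP
          Pron: they
  VP
    V: laughed
The bracketing above is licensed at every node by one of the given productions, with S at the root.

Grammatical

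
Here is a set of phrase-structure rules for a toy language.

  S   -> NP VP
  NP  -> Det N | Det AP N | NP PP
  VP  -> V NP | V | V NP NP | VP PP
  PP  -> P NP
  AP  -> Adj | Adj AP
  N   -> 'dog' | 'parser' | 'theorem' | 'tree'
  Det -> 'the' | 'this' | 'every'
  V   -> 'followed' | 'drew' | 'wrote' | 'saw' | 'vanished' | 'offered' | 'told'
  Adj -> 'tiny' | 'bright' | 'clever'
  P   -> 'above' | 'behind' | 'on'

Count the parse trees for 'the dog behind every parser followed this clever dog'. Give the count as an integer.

1

[S [NP [NP [Det the] [N dog]] [PP [P behind] [NP [Det every] [N parser]]]] [VP [V followed] [NP [Det this] [AP [Adj clever]] [N dog]]]]
No rule offers an alternative attachment or grouping for any span, so this is the only derivation.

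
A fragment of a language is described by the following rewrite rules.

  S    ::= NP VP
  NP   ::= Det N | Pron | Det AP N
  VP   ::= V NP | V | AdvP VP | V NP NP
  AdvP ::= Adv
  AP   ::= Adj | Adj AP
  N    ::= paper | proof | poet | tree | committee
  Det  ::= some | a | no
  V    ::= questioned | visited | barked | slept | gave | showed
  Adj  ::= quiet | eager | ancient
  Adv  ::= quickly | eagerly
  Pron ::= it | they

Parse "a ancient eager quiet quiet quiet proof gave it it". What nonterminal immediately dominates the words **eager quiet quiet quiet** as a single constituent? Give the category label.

AP

[S [NP [Det a] [AP [Adj ancient] [AP [Adj eager] [AP [Adj quiet] [AP [Adj quiet] [AP [Adj quiet]]]]]] [N proof]] [VP [V gave] [NP [Pron it]] [NP [Pron it]]]]
The span 'eager quiet quiet quiet' is the AP node built by AP → Adj AP.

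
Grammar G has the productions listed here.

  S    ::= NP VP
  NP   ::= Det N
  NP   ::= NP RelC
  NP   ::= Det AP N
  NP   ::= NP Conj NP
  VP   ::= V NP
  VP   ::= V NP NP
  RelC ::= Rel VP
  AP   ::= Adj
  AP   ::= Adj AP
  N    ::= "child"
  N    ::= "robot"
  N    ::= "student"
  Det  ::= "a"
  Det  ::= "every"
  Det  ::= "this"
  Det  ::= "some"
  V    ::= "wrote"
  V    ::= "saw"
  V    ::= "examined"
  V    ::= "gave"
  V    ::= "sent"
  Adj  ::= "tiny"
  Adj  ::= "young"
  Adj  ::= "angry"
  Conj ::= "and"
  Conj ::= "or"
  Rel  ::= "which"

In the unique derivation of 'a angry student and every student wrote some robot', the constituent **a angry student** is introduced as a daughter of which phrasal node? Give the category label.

NP

S
  NP
    NP
      Det: a
      AP
        Adj: angry
      N: student
    Conj: and
    NP
      Det: every
      N: student
  VP
    V: wrote
    NP
      Det: some
      N: robot
The span 'a angry student' is the NP node built by NP → Det AP N.
Its mother is the NP built by NP → NP Conj NP.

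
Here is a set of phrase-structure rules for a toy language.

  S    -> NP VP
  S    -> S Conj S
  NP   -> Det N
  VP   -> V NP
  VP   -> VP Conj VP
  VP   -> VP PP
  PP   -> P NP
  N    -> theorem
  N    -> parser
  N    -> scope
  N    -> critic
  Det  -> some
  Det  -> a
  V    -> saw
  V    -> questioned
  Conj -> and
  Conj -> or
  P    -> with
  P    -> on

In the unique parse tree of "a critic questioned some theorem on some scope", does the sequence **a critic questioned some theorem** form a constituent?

No

[S [NP [Det a] [N critic]] [VP [VP [V questioned] [NP [Det some] [N theorem]]] [PP [P on] [NP [Det some] [N scope]]]]]
The smallest constituent containing 'a critic questioned some theorem' is the S spanning 'a critic questioned some theorem on some scope'; no single node in the tree dominates exactly the given words.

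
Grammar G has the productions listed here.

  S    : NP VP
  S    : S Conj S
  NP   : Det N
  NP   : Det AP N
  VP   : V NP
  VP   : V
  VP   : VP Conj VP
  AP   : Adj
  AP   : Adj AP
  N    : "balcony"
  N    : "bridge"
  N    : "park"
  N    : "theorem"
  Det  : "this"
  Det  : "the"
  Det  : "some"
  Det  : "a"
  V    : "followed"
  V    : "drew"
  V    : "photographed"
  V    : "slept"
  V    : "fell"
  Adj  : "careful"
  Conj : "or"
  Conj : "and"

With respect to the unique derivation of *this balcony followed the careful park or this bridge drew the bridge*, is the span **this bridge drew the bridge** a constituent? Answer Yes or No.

Yes

[S [S [NP [Det this] [N balcony]] [VP [V followed] [NP [Det the] [AP [Adj careful]] [N park]]]] [Conj or] [S [NP [Det this] [N bridge]] [VP [V drew] [NP [Det the] [N bridge]]]]]
The words 'this bridge drew the bridge' are exhaustively dominated by a single S node (built by S → NP VP), so they form a constituent.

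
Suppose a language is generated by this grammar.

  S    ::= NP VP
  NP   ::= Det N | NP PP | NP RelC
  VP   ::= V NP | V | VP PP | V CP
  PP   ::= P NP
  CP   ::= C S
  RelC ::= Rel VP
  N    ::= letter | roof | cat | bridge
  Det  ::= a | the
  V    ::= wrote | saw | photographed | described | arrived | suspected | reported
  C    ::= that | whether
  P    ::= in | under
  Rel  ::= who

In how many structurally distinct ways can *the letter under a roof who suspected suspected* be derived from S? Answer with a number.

2

The two bracketings:
[S [NP [NP [Det the] [N letter]] [PP [P under] [NP [NP [Det a] [N roof]] [RelC [Rel who] [VP [V suspected]]]]]] [VP [V suspected]]]
[S [NP [NP [NP [Det the] [N letter]] [PP [P under] [NP [Det a] [N roof]]]] [RelC [Rel who] [VP [V suspected]]]] [VP [V suspected]]]
The trees differ in how a recursive rule is bracketed over the same span.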